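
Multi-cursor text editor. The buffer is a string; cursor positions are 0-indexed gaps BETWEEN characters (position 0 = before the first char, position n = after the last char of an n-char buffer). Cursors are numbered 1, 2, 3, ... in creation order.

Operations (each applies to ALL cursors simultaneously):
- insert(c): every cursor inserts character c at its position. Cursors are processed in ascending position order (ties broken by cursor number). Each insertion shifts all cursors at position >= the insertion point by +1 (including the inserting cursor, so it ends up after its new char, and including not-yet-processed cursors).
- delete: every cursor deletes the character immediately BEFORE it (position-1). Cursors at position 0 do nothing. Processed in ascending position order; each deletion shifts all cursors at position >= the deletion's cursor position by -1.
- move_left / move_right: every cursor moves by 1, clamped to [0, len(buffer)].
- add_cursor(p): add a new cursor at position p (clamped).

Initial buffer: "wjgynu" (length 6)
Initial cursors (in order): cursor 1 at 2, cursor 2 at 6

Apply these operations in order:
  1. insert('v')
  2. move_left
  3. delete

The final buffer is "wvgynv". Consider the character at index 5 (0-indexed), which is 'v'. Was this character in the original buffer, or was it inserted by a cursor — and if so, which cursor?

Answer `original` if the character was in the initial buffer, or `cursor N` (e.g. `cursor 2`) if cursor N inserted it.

Answer: cursor 2

Derivation:
After op 1 (insert('v')): buffer="wjvgynuv" (len 8), cursors c1@3 c2@8, authorship ..1....2
After op 2 (move_left): buffer="wjvgynuv" (len 8), cursors c1@2 c2@7, authorship ..1....2
After op 3 (delete): buffer="wvgynv" (len 6), cursors c1@1 c2@5, authorship .1...2
Authorship (.=original, N=cursor N): . 1 . . . 2
Index 5: author = 2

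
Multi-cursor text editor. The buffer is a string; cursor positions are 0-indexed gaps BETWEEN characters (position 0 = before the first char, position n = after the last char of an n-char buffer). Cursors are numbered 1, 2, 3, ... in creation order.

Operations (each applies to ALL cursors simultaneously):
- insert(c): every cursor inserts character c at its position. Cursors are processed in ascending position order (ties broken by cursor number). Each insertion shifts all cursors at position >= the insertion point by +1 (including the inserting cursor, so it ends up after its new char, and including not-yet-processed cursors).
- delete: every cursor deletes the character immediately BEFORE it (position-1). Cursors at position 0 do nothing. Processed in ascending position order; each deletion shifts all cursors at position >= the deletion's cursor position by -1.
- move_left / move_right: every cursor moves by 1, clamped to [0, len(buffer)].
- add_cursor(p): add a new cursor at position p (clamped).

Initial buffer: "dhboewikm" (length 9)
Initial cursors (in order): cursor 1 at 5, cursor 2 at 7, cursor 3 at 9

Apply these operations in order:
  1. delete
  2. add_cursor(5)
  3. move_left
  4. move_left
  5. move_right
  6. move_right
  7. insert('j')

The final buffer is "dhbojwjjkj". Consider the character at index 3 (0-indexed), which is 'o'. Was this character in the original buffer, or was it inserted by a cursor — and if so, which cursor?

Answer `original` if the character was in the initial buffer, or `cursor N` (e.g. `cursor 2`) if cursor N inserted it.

Answer: original

Derivation:
After op 1 (delete): buffer="dhbowk" (len 6), cursors c1@4 c2@5 c3@6, authorship ......
After op 2 (add_cursor(5)): buffer="dhbowk" (len 6), cursors c1@4 c2@5 c4@5 c3@6, authorship ......
After op 3 (move_left): buffer="dhbowk" (len 6), cursors c1@3 c2@4 c4@4 c3@5, authorship ......
After op 4 (move_left): buffer="dhbowk" (len 6), cursors c1@2 c2@3 c4@3 c3@4, authorship ......
After op 5 (move_right): buffer="dhbowk" (len 6), cursors c1@3 c2@4 c4@4 c3@5, authorship ......
After op 6 (move_right): buffer="dhbowk" (len 6), cursors c1@4 c2@5 c4@5 c3@6, authorship ......
After op 7 (insert('j')): buffer="dhbojwjjkj" (len 10), cursors c1@5 c2@8 c4@8 c3@10, authorship ....1.24.3
Authorship (.=original, N=cursor N): . . . . 1 . 2 4 . 3
Index 3: author = original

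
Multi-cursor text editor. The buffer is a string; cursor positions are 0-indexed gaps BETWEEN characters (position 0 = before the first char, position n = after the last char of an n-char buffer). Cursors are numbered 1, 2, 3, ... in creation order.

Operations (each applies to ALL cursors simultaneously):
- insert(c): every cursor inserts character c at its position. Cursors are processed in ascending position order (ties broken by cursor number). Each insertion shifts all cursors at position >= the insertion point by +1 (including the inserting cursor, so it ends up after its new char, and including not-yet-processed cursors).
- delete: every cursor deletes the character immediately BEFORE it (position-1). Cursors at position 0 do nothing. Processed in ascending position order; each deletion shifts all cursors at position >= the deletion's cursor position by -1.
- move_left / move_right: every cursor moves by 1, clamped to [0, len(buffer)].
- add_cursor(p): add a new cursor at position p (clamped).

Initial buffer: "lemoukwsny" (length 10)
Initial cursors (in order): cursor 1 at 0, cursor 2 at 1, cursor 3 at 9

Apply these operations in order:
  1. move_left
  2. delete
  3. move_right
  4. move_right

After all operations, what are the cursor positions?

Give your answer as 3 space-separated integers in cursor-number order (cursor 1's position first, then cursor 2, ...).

Answer: 2 2 9

Derivation:
After op 1 (move_left): buffer="lemoukwsny" (len 10), cursors c1@0 c2@0 c3@8, authorship ..........
After op 2 (delete): buffer="lemoukwny" (len 9), cursors c1@0 c2@0 c3@7, authorship .........
After op 3 (move_right): buffer="lemoukwny" (len 9), cursors c1@1 c2@1 c3@8, authorship .........
After op 4 (move_right): buffer="lemoukwny" (len 9), cursors c1@2 c2@2 c3@9, authorship .........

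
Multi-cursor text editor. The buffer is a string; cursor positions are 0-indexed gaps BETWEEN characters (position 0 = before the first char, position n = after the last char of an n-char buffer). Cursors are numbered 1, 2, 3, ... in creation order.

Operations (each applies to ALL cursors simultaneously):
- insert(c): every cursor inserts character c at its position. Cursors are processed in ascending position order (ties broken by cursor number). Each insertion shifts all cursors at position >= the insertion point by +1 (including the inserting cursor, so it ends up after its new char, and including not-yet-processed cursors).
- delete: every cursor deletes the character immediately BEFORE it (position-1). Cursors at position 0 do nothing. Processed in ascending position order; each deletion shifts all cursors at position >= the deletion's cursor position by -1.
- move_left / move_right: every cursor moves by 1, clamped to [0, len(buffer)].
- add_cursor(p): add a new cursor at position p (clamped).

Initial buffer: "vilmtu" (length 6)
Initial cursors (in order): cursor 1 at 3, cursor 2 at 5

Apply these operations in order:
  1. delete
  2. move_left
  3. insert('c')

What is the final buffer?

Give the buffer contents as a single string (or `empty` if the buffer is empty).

Answer: vcicmu

Derivation:
After op 1 (delete): buffer="vimu" (len 4), cursors c1@2 c2@3, authorship ....
After op 2 (move_left): buffer="vimu" (len 4), cursors c1@1 c2@2, authorship ....
After op 3 (insert('c')): buffer="vcicmu" (len 6), cursors c1@2 c2@4, authorship .1.2..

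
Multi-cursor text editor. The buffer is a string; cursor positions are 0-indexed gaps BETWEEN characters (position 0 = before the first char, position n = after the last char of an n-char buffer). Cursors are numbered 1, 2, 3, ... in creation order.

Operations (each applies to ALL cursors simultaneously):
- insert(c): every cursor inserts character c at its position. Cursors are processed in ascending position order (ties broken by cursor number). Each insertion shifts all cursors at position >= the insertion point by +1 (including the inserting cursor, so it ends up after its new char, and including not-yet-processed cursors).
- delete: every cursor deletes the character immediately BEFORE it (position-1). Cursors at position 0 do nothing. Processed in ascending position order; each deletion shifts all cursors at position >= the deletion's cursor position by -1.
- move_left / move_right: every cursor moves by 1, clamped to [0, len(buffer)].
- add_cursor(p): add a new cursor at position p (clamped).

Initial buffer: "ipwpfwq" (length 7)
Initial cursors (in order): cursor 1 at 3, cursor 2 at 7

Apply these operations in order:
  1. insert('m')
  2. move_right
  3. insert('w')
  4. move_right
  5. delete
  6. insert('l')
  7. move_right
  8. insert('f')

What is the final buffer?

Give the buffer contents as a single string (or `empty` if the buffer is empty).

After op 1 (insert('m')): buffer="ipwmpfwqm" (len 9), cursors c1@4 c2@9, authorship ...1....2
After op 2 (move_right): buffer="ipwmpfwqm" (len 9), cursors c1@5 c2@9, authorship ...1....2
After op 3 (insert('w')): buffer="ipwmpwfwqmw" (len 11), cursors c1@6 c2@11, authorship ...1.1...22
After op 4 (move_right): buffer="ipwmpwfwqmw" (len 11), cursors c1@7 c2@11, authorship ...1.1...22
After op 5 (delete): buffer="ipwmpwwqm" (len 9), cursors c1@6 c2@9, authorship ...1.1..2
After op 6 (insert('l')): buffer="ipwmpwlwqml" (len 11), cursors c1@7 c2@11, authorship ...1.11..22
After op 7 (move_right): buffer="ipwmpwlwqml" (len 11), cursors c1@8 c2@11, authorship ...1.11..22
After op 8 (insert('f')): buffer="ipwmpwlwfqmlf" (len 13), cursors c1@9 c2@13, authorship ...1.11.1.222

Answer: ipwmpwlwfqmlf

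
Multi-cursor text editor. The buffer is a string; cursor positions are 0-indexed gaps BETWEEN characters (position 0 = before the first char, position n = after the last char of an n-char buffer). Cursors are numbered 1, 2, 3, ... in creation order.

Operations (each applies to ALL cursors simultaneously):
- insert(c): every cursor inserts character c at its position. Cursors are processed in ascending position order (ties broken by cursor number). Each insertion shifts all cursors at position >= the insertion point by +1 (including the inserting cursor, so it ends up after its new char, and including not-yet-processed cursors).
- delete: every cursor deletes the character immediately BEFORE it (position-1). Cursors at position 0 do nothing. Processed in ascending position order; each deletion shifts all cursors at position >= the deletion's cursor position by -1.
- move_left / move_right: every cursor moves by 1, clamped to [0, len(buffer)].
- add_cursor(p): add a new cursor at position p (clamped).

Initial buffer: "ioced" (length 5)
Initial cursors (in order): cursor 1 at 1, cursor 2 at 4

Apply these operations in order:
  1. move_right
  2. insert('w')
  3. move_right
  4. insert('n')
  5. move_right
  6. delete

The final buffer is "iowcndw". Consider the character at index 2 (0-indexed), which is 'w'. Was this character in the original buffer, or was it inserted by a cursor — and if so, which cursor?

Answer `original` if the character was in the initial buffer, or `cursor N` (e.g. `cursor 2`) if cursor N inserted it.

Answer: cursor 1

Derivation:
After op 1 (move_right): buffer="ioced" (len 5), cursors c1@2 c2@5, authorship .....
After op 2 (insert('w')): buffer="iowcedw" (len 7), cursors c1@3 c2@7, authorship ..1...2
After op 3 (move_right): buffer="iowcedw" (len 7), cursors c1@4 c2@7, authorship ..1...2
After op 4 (insert('n')): buffer="iowcnedwn" (len 9), cursors c1@5 c2@9, authorship ..1.1..22
After op 5 (move_right): buffer="iowcnedwn" (len 9), cursors c1@6 c2@9, authorship ..1.1..22
After op 6 (delete): buffer="iowcndw" (len 7), cursors c1@5 c2@7, authorship ..1.1.2
Authorship (.=original, N=cursor N): . . 1 . 1 . 2
Index 2: author = 1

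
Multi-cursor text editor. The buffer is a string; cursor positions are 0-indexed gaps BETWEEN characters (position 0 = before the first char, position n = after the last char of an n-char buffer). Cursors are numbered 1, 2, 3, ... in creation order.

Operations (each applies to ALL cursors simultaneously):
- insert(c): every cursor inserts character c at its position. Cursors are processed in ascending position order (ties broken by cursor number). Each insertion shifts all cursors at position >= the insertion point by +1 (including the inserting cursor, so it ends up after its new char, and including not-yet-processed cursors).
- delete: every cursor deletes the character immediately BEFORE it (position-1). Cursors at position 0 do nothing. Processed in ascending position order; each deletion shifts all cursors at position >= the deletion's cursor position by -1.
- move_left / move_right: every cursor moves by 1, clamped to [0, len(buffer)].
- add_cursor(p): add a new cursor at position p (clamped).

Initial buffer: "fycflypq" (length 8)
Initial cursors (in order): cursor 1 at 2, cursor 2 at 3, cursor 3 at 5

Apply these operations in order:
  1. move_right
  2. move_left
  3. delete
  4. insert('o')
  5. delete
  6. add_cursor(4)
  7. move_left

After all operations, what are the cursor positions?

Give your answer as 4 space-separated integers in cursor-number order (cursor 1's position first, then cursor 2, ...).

After op 1 (move_right): buffer="fycflypq" (len 8), cursors c1@3 c2@4 c3@6, authorship ........
After op 2 (move_left): buffer="fycflypq" (len 8), cursors c1@2 c2@3 c3@5, authorship ........
After op 3 (delete): buffer="ffypq" (len 5), cursors c1@1 c2@1 c3@2, authorship .....
After op 4 (insert('o')): buffer="foofoypq" (len 8), cursors c1@3 c2@3 c3@5, authorship .12.3...
After op 5 (delete): buffer="ffypq" (len 5), cursors c1@1 c2@1 c3@2, authorship .....
After op 6 (add_cursor(4)): buffer="ffypq" (len 5), cursors c1@1 c2@1 c3@2 c4@4, authorship .....
After op 7 (move_left): buffer="ffypq" (len 5), cursors c1@0 c2@0 c3@1 c4@3, authorship .....

Answer: 0 0 1 3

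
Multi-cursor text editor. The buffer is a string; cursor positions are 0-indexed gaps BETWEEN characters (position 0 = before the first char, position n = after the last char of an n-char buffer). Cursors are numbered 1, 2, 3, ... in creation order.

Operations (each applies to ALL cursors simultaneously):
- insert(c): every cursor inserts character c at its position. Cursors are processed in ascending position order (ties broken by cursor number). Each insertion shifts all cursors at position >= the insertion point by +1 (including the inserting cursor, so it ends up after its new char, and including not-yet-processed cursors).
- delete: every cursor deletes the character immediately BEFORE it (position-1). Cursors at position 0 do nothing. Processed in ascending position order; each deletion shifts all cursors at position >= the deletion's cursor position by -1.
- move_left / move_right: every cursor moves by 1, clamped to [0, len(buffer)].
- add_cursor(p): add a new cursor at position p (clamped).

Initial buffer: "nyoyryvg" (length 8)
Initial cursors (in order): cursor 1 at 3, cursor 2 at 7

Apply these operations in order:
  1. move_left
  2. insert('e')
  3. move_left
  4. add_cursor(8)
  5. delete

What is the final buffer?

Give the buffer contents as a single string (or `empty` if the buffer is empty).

After op 1 (move_left): buffer="nyoyryvg" (len 8), cursors c1@2 c2@6, authorship ........
After op 2 (insert('e')): buffer="nyeoyryevg" (len 10), cursors c1@3 c2@8, authorship ..1....2..
After op 3 (move_left): buffer="nyeoyryevg" (len 10), cursors c1@2 c2@7, authorship ..1....2..
After op 4 (add_cursor(8)): buffer="nyeoyryevg" (len 10), cursors c1@2 c2@7 c3@8, authorship ..1....2..
After op 5 (delete): buffer="neoyrvg" (len 7), cursors c1@1 c2@5 c3@5, authorship .1.....

Answer: neoyrvg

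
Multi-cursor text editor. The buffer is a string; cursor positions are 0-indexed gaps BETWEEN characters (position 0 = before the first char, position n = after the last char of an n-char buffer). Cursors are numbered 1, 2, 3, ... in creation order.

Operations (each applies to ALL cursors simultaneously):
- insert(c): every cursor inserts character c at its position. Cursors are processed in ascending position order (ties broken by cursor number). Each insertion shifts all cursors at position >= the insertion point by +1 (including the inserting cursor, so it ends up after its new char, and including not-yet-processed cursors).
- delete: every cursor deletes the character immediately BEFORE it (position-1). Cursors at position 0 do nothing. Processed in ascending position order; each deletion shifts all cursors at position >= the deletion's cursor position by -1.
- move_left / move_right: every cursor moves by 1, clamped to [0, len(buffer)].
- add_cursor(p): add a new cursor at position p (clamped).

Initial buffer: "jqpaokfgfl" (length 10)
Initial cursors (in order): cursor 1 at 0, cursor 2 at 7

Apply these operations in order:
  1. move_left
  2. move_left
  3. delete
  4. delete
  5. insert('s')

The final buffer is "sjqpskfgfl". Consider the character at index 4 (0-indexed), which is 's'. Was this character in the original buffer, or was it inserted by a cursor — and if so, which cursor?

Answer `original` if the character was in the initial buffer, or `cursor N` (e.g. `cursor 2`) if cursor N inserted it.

After op 1 (move_left): buffer="jqpaokfgfl" (len 10), cursors c1@0 c2@6, authorship ..........
After op 2 (move_left): buffer="jqpaokfgfl" (len 10), cursors c1@0 c2@5, authorship ..........
After op 3 (delete): buffer="jqpakfgfl" (len 9), cursors c1@0 c2@4, authorship .........
After op 4 (delete): buffer="jqpkfgfl" (len 8), cursors c1@0 c2@3, authorship ........
After op 5 (insert('s')): buffer="sjqpskfgfl" (len 10), cursors c1@1 c2@5, authorship 1...2.....
Authorship (.=original, N=cursor N): 1 . . . 2 . . . . .
Index 4: author = 2

Answer: cursor 2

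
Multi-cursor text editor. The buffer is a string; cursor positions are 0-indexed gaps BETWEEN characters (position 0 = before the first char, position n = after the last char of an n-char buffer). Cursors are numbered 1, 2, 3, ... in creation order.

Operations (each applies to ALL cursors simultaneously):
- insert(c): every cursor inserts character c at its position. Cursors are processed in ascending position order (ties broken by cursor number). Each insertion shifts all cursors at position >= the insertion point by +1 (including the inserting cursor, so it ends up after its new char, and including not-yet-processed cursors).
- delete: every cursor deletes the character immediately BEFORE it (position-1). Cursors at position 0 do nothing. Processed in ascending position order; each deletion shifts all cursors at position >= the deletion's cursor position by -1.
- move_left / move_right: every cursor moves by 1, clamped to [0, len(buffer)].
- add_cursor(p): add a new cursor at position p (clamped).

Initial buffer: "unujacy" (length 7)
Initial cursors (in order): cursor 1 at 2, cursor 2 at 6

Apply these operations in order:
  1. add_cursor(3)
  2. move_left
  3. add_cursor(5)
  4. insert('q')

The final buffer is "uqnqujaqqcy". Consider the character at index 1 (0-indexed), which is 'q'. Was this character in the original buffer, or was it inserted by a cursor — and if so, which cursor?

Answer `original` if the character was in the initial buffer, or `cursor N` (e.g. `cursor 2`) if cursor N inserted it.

Answer: cursor 1

Derivation:
After op 1 (add_cursor(3)): buffer="unujacy" (len 7), cursors c1@2 c3@3 c2@6, authorship .......
After op 2 (move_left): buffer="unujacy" (len 7), cursors c1@1 c3@2 c2@5, authorship .......
After op 3 (add_cursor(5)): buffer="unujacy" (len 7), cursors c1@1 c3@2 c2@5 c4@5, authorship .......
After op 4 (insert('q')): buffer="uqnqujaqqcy" (len 11), cursors c1@2 c3@4 c2@9 c4@9, authorship .1.3...24..
Authorship (.=original, N=cursor N): . 1 . 3 . . . 2 4 . .
Index 1: author = 1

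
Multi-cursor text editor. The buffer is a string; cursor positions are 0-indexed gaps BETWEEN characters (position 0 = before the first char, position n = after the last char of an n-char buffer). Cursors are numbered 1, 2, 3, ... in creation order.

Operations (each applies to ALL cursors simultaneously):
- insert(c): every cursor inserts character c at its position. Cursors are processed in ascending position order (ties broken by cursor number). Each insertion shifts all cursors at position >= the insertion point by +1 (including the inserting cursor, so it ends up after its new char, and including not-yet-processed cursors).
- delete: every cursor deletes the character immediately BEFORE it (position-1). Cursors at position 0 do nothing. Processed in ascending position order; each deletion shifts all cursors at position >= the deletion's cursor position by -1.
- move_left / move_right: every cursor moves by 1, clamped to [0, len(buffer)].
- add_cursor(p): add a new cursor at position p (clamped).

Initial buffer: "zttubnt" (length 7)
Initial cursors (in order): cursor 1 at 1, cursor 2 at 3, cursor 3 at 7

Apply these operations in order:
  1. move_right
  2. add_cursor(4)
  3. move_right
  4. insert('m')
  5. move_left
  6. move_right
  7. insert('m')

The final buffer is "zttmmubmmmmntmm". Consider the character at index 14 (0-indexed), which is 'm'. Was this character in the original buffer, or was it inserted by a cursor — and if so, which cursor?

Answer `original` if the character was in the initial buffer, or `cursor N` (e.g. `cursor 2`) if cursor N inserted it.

After op 1 (move_right): buffer="zttubnt" (len 7), cursors c1@2 c2@4 c3@7, authorship .......
After op 2 (add_cursor(4)): buffer="zttubnt" (len 7), cursors c1@2 c2@4 c4@4 c3@7, authorship .......
After op 3 (move_right): buffer="zttubnt" (len 7), cursors c1@3 c2@5 c4@5 c3@7, authorship .......
After op 4 (insert('m')): buffer="zttmubmmntm" (len 11), cursors c1@4 c2@8 c4@8 c3@11, authorship ...1..24..3
After op 5 (move_left): buffer="zttmubmmntm" (len 11), cursors c1@3 c2@7 c4@7 c3@10, authorship ...1..24..3
After op 6 (move_right): buffer="zttmubmmntm" (len 11), cursors c1@4 c2@8 c4@8 c3@11, authorship ...1..24..3
After op 7 (insert('m')): buffer="zttmmubmmmmntmm" (len 15), cursors c1@5 c2@11 c4@11 c3@15, authorship ...11..2424..33
Authorship (.=original, N=cursor N): . . . 1 1 . . 2 4 2 4 . . 3 3
Index 14: author = 3

Answer: cursor 3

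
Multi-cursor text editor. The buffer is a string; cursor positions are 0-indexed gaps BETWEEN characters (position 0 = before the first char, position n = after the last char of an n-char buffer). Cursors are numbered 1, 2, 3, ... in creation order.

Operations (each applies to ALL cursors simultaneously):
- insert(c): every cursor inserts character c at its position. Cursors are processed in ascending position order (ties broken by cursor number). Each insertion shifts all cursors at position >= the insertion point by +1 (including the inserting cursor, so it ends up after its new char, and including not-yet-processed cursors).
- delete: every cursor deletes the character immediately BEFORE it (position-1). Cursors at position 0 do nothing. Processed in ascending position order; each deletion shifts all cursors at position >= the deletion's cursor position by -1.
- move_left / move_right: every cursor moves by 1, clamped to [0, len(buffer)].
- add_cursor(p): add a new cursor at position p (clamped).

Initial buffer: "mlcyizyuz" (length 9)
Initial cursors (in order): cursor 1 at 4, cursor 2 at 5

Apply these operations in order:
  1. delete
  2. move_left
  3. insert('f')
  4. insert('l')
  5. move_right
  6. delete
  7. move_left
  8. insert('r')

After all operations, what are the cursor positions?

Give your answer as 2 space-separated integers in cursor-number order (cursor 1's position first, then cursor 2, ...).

After op 1 (delete): buffer="mlczyuz" (len 7), cursors c1@3 c2@3, authorship .......
After op 2 (move_left): buffer="mlczyuz" (len 7), cursors c1@2 c2@2, authorship .......
After op 3 (insert('f')): buffer="mlffczyuz" (len 9), cursors c1@4 c2@4, authorship ..12.....
After op 4 (insert('l')): buffer="mlffllczyuz" (len 11), cursors c1@6 c2@6, authorship ..1212.....
After op 5 (move_right): buffer="mlffllczyuz" (len 11), cursors c1@7 c2@7, authorship ..1212.....
After op 6 (delete): buffer="mlfflzyuz" (len 9), cursors c1@5 c2@5, authorship ..121....
After op 7 (move_left): buffer="mlfflzyuz" (len 9), cursors c1@4 c2@4, authorship ..121....
After op 8 (insert('r')): buffer="mlffrrlzyuz" (len 11), cursors c1@6 c2@6, authorship ..12121....

Answer: 6 6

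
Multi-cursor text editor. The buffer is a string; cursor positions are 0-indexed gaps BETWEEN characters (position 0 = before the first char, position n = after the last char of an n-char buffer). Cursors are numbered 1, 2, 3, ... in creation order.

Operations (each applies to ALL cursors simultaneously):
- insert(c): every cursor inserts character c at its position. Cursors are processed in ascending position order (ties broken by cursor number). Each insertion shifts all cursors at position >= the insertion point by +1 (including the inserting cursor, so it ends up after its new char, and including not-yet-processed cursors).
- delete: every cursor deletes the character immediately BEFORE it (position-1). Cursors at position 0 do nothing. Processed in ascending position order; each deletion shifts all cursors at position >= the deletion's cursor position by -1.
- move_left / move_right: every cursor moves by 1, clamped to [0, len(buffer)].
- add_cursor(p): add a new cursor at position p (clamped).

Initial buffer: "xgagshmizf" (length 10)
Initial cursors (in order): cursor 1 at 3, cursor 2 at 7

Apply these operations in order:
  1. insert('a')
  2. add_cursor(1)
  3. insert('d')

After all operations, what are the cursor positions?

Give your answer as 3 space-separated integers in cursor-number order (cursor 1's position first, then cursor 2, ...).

Answer: 6 12 2

Derivation:
After op 1 (insert('a')): buffer="xgaagshmaizf" (len 12), cursors c1@4 c2@9, authorship ...1....2...
After op 2 (add_cursor(1)): buffer="xgaagshmaizf" (len 12), cursors c3@1 c1@4 c2@9, authorship ...1....2...
After op 3 (insert('d')): buffer="xdgaadgshmadizf" (len 15), cursors c3@2 c1@6 c2@12, authorship .3..11....22...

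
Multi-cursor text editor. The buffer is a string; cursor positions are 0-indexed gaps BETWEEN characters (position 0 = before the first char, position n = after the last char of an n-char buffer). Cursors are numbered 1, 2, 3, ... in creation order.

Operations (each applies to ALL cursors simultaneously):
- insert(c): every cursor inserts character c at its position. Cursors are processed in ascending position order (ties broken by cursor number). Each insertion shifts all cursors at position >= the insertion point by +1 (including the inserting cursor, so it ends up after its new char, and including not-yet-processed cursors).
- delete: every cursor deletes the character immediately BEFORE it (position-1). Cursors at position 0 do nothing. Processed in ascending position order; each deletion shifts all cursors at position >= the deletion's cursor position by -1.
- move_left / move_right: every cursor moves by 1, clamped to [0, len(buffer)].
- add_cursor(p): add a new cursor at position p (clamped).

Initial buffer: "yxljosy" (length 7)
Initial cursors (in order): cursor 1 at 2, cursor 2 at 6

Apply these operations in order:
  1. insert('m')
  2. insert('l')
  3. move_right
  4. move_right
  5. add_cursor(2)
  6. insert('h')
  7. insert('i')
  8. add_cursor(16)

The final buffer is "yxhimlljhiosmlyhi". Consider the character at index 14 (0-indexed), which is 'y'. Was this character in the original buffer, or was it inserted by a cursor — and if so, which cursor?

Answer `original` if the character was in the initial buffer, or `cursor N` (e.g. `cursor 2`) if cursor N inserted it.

After op 1 (insert('m')): buffer="yxmljosmy" (len 9), cursors c1@3 c2@8, authorship ..1....2.
After op 2 (insert('l')): buffer="yxmlljosmly" (len 11), cursors c1@4 c2@10, authorship ..11....22.
After op 3 (move_right): buffer="yxmlljosmly" (len 11), cursors c1@5 c2@11, authorship ..11....22.
After op 4 (move_right): buffer="yxmlljosmly" (len 11), cursors c1@6 c2@11, authorship ..11....22.
After op 5 (add_cursor(2)): buffer="yxmlljosmly" (len 11), cursors c3@2 c1@6 c2@11, authorship ..11....22.
After op 6 (insert('h')): buffer="yxhmlljhosmlyh" (len 14), cursors c3@3 c1@8 c2@14, authorship ..311..1..22.2
After op 7 (insert('i')): buffer="yxhimlljhiosmlyhi" (len 17), cursors c3@4 c1@10 c2@17, authorship ..3311..11..22.22
After op 8 (add_cursor(16)): buffer="yxhimlljhiosmlyhi" (len 17), cursors c3@4 c1@10 c4@16 c2@17, authorship ..3311..11..22.22
Authorship (.=original, N=cursor N): . . 3 3 1 1 . . 1 1 . . 2 2 . 2 2
Index 14: author = original

Answer: original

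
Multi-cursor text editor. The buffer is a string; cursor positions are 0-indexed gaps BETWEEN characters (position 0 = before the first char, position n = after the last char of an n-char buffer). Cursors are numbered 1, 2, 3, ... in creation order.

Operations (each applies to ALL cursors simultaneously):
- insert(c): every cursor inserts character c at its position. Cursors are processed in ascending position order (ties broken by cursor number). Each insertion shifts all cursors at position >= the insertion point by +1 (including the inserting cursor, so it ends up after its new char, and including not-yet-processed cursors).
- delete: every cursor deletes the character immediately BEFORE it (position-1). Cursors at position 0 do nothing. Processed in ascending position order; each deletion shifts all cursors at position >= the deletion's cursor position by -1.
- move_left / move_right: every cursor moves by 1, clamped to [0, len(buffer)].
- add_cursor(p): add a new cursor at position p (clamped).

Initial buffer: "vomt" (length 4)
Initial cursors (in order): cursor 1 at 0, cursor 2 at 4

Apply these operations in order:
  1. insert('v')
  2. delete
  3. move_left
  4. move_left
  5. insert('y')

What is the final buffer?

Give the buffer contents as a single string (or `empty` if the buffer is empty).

Answer: yvoymt

Derivation:
After op 1 (insert('v')): buffer="vvomtv" (len 6), cursors c1@1 c2@6, authorship 1....2
After op 2 (delete): buffer="vomt" (len 4), cursors c1@0 c2@4, authorship ....
After op 3 (move_left): buffer="vomt" (len 4), cursors c1@0 c2@3, authorship ....
After op 4 (move_left): buffer="vomt" (len 4), cursors c1@0 c2@2, authorship ....
After op 5 (insert('y')): buffer="yvoymt" (len 6), cursors c1@1 c2@4, authorship 1..2..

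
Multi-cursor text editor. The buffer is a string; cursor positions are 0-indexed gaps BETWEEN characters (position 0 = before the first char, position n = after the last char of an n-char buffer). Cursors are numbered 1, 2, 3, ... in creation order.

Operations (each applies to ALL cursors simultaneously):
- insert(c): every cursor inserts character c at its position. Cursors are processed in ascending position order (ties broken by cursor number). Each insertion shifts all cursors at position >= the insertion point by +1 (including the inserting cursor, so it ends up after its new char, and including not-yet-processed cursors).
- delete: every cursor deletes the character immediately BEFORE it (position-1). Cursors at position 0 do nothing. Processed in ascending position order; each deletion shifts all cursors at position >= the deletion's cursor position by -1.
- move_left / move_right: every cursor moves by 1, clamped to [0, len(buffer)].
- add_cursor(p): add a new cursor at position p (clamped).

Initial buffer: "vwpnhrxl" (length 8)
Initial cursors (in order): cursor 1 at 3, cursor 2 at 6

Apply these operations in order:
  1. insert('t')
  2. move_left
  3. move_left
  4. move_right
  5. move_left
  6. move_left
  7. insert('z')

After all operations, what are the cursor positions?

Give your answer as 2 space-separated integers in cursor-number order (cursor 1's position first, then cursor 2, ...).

Answer: 2 7

Derivation:
After op 1 (insert('t')): buffer="vwptnhrtxl" (len 10), cursors c1@4 c2@8, authorship ...1...2..
After op 2 (move_left): buffer="vwptnhrtxl" (len 10), cursors c1@3 c2@7, authorship ...1...2..
After op 3 (move_left): buffer="vwptnhrtxl" (len 10), cursors c1@2 c2@6, authorship ...1...2..
After op 4 (move_right): buffer="vwptnhrtxl" (len 10), cursors c1@3 c2@7, authorship ...1...2..
After op 5 (move_left): buffer="vwptnhrtxl" (len 10), cursors c1@2 c2@6, authorship ...1...2..
After op 6 (move_left): buffer="vwptnhrtxl" (len 10), cursors c1@1 c2@5, authorship ...1...2..
After op 7 (insert('z')): buffer="vzwptnzhrtxl" (len 12), cursors c1@2 c2@7, authorship .1..1.2..2..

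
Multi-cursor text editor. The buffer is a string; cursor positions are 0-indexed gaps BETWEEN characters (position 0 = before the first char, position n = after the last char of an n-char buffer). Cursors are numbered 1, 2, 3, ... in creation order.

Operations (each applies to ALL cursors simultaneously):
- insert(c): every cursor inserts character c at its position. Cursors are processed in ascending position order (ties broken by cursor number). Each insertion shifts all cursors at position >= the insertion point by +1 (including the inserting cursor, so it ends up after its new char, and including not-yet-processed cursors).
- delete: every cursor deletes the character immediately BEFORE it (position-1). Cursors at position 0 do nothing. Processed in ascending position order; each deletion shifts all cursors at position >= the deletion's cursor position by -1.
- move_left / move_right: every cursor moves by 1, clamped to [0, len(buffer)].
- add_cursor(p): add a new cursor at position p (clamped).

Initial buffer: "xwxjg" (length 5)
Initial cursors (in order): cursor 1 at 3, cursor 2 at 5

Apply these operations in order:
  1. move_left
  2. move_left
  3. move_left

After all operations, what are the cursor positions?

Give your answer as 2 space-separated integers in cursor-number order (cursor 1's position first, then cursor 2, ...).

After op 1 (move_left): buffer="xwxjg" (len 5), cursors c1@2 c2@4, authorship .....
After op 2 (move_left): buffer="xwxjg" (len 5), cursors c1@1 c2@3, authorship .....
After op 3 (move_left): buffer="xwxjg" (len 5), cursors c1@0 c2@2, authorship .....

Answer: 0 2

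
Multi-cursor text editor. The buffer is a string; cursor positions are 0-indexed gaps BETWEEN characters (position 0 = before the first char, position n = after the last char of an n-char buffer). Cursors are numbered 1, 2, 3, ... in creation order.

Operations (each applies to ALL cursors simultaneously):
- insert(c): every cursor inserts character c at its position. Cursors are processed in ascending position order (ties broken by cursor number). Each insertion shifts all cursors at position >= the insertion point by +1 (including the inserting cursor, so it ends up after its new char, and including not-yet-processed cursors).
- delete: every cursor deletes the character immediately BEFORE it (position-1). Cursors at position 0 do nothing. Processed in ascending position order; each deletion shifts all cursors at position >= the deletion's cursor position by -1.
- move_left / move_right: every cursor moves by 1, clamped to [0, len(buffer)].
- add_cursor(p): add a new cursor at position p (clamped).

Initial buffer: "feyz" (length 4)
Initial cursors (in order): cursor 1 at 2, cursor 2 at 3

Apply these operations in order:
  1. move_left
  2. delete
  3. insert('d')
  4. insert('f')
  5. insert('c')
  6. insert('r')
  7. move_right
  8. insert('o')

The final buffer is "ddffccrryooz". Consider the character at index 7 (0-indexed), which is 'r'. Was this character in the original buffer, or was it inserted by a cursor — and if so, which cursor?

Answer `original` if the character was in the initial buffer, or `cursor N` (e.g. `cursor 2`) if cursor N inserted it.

Answer: cursor 2

Derivation:
After op 1 (move_left): buffer="feyz" (len 4), cursors c1@1 c2@2, authorship ....
After op 2 (delete): buffer="yz" (len 2), cursors c1@0 c2@0, authorship ..
After op 3 (insert('d')): buffer="ddyz" (len 4), cursors c1@2 c2@2, authorship 12..
After op 4 (insert('f')): buffer="ddffyz" (len 6), cursors c1@4 c2@4, authorship 1212..
After op 5 (insert('c')): buffer="ddffccyz" (len 8), cursors c1@6 c2@6, authorship 121212..
After op 6 (insert('r')): buffer="ddffccrryz" (len 10), cursors c1@8 c2@8, authorship 12121212..
After op 7 (move_right): buffer="ddffccrryz" (len 10), cursors c1@9 c2@9, authorship 12121212..
After op 8 (insert('o')): buffer="ddffccrryooz" (len 12), cursors c1@11 c2@11, authorship 12121212.12.
Authorship (.=original, N=cursor N): 1 2 1 2 1 2 1 2 . 1 2 .
Index 7: author = 2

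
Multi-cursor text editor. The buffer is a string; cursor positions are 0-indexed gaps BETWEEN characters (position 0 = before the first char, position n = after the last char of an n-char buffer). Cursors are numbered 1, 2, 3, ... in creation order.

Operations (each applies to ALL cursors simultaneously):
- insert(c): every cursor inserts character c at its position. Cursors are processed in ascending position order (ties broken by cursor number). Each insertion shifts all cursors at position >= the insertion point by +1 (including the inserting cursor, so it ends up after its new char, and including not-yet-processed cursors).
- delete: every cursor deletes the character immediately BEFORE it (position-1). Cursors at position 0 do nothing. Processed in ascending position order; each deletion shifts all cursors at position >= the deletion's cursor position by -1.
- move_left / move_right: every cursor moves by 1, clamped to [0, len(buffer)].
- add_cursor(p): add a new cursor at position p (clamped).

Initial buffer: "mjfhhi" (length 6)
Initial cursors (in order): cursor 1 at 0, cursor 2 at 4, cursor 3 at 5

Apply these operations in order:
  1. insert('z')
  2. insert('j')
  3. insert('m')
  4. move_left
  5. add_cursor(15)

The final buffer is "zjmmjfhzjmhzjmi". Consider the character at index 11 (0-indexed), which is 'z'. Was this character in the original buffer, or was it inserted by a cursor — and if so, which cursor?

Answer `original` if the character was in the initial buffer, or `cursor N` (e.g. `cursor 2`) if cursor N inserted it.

After op 1 (insert('z')): buffer="zmjfhzhzi" (len 9), cursors c1@1 c2@6 c3@8, authorship 1....2.3.
After op 2 (insert('j')): buffer="zjmjfhzjhzji" (len 12), cursors c1@2 c2@8 c3@11, authorship 11....22.33.
After op 3 (insert('m')): buffer="zjmmjfhzjmhzjmi" (len 15), cursors c1@3 c2@10 c3@14, authorship 111....222.333.
After op 4 (move_left): buffer="zjmmjfhzjmhzjmi" (len 15), cursors c1@2 c2@9 c3@13, authorship 111....222.333.
After op 5 (add_cursor(15)): buffer="zjmmjfhzjmhzjmi" (len 15), cursors c1@2 c2@9 c3@13 c4@15, authorship 111....222.333.
Authorship (.=original, N=cursor N): 1 1 1 . . . . 2 2 2 . 3 3 3 .
Index 11: author = 3

Answer: cursor 3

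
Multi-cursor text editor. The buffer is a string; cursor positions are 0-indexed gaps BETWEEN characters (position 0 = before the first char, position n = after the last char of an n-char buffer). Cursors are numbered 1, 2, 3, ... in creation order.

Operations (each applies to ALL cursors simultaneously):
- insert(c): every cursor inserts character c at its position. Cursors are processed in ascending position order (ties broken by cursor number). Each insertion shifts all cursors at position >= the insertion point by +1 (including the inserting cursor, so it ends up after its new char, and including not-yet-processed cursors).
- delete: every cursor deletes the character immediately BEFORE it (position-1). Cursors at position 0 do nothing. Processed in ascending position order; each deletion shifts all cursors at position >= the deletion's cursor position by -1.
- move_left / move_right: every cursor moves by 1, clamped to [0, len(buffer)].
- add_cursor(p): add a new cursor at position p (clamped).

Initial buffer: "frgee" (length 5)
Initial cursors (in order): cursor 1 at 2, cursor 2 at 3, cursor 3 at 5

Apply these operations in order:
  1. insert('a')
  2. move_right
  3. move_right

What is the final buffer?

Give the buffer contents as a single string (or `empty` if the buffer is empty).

After op 1 (insert('a')): buffer="fragaeea" (len 8), cursors c1@3 c2@5 c3@8, authorship ..1.2..3
After op 2 (move_right): buffer="fragaeea" (len 8), cursors c1@4 c2@6 c3@8, authorship ..1.2..3
After op 3 (move_right): buffer="fragaeea" (len 8), cursors c1@5 c2@7 c3@8, authorship ..1.2..3

Answer: fragaeea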